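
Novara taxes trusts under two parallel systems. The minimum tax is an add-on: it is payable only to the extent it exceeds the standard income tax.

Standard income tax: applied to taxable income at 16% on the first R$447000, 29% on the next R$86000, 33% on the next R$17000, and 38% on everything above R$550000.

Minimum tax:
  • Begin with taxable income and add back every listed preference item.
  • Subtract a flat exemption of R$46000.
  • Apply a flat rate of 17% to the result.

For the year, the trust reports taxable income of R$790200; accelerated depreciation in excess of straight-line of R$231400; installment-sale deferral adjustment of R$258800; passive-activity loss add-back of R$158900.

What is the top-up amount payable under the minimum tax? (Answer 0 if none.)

Standard income tax:
  R$447000 × 16% = R$71520
  R$86000 × 29% = R$24940
  R$17000 × 33% = R$5610
  R$240200 × 38% = R$91276
  → R$193346

Minimum tax:
  Adjusted income: R$790200 + R$231400 + R$258800 + R$158900 = R$1439300
  Less exemption R$46000 → base R$1393300
  R$1393300 × 17% = R$236861

Excess of minimum tax over standard income tax: R$236861 − R$193346 = R$43515.

R$43515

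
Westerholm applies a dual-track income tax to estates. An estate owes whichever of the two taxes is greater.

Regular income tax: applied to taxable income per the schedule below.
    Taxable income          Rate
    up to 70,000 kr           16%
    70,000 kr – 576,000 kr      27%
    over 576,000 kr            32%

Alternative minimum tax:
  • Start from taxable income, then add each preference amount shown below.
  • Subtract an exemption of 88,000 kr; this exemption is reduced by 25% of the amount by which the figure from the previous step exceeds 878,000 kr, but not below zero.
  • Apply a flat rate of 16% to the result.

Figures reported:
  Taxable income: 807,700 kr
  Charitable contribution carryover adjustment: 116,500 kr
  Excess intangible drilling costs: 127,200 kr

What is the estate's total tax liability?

221,964 kr

Alternative minimum tax:
  Adjusted income: 807,700 kr + 116,500 kr + 127,200 kr = 1,051,400 kr
  Exemption: 88,000 kr − 25% × (1,051,400 kr − 878,000 kr) = 88,000 kr − 43,350 kr = 44,650 kr
  Base: 1,051,400 kr − 44,650 kr = 1,006,750 kr
  1,006,750 kr × 16% = 161,080 kr

Regular income tax:
  70,000 kr × 16% = 11,200 kr
  506,000 kr × 27% = 136,620 kr
  231,700 kr × 32% = 74,144 kr
  → 221,964 kr

221,964 kr > 161,080 kr, so the regular income tax governs.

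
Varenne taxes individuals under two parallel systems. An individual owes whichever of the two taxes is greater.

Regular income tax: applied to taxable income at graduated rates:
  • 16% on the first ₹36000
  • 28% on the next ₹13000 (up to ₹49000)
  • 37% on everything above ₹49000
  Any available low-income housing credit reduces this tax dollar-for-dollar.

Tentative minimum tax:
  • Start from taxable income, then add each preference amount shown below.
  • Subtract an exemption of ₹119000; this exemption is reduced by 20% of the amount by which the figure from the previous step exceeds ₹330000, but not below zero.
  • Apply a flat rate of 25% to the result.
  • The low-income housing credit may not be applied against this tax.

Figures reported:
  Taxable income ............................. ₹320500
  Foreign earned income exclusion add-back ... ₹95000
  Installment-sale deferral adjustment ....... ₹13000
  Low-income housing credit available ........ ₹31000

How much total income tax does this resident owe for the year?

Tentative minimum tax:
  Adjusted income: ₹320500 + ₹95000 + ₹13000 = ₹428500
  Exemption: ₹119000 − 20% × (₹428500 − ₹330000) = ₹119000 − ₹19700 = ₹99300
  Base: ₹428500 − ₹99300 = ₹329200
  ₹329200 × 25% = ₹82300

Regular income tax:
  ₹36000 × 16% = ₹5760
  ₹13000 × 28% = ₹3640
  ₹271500 × 37% = ₹100455
  → ₹109855
  Less low-income housing credit ₹31000 → ₹78855

₹82300 > ₹78855, so the tentative minimum tax is the binding amount.

₹82300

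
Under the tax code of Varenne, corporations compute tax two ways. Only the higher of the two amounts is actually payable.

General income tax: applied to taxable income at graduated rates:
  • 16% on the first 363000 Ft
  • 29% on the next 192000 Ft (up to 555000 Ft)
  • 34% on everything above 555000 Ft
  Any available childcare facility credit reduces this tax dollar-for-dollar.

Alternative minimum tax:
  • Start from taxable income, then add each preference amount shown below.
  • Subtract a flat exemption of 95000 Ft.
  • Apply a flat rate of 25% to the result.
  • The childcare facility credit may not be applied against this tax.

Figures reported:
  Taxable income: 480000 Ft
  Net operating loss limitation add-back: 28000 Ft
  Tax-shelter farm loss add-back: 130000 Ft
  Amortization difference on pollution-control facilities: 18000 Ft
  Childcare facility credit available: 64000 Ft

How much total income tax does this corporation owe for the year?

140250 Ft

General income tax:
  363000 Ft × 16% = 58080 Ft
  117000 Ft × 29% = 33930 Ft
  → 92010 Ft
  Less childcare facility credit 64000 Ft → 28010 Ft

Alternative minimum tax:
  Adjusted income: 480000 Ft + 28000 Ft + 130000 Ft + 18000 Ft = 656000 Ft
  Less exemption 95000 Ft → base 561000 Ft
  561000 Ft × 25% = 140250 Ft

140250 Ft > 28010 Ft, so the alternative minimum tax is the binding amount.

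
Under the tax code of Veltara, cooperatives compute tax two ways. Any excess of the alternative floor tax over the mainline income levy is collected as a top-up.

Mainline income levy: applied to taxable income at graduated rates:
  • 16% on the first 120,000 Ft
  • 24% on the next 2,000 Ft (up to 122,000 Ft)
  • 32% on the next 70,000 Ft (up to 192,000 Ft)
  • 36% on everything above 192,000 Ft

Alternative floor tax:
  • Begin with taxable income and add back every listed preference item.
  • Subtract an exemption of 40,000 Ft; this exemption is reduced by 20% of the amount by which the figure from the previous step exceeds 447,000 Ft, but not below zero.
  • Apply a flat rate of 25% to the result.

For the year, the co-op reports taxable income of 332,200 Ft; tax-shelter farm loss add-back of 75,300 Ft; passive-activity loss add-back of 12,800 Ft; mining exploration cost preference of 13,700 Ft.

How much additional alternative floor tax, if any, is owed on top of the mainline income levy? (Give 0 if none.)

Mainline income levy:
  120,000 Ft × 16% = 19,200 Ft
  2,000 Ft × 24% = 480 Ft
  70,000 Ft × 32% = 22,400 Ft
  140,200 Ft × 36% = 50,472 Ft
  → 92,552 Ft

Alternative floor tax:
  Adjusted income: 332,200 Ft + 75,300 Ft + 12,800 Ft + 13,700 Ft = 434,000 Ft
  Exemption: 434,000 Ft ≤ 447,000 Ft, so full 40,000 Ft applies
  Base: 434,000 Ft − 40,000 Ft = 394,000 Ft
  394,000 Ft × 25% = 98,500 Ft

Excess of alternative floor tax over mainline income levy: 98,500 Ft − 92,552 Ft = 5,948 Ft.

5,948 Ft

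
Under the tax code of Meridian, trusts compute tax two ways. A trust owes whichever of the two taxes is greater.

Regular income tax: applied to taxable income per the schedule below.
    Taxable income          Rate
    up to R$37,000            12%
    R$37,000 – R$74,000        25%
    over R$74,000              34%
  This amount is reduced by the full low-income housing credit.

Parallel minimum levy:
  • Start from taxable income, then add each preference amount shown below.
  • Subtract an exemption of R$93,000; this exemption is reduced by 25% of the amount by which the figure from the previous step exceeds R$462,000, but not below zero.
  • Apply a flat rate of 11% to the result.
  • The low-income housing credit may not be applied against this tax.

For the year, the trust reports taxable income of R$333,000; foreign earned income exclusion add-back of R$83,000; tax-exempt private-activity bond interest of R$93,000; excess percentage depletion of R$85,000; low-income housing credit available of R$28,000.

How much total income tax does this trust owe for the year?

Regular income tax:
  R$37,000 × 12% = R$4,440
  R$37,000 × 25% = R$9,250
  R$259,000 × 34% = R$88,060
  → R$101,750
  Less low-income housing credit R$28,000 → R$73,750

Parallel minimum levy:
  Adjusted income: R$333,000 + R$83,000 + R$93,000 + R$85,000 = R$594,000
  Exemption: R$93,000 − 25% × (R$594,000 − R$462,000) = R$93,000 − R$33,000 = R$60,000
  Base: R$594,000 − R$60,000 = R$534,000
  R$534,000 × 11% = R$58,740

R$73,750 > R$58,740, so the regular income tax governs.

R$73,750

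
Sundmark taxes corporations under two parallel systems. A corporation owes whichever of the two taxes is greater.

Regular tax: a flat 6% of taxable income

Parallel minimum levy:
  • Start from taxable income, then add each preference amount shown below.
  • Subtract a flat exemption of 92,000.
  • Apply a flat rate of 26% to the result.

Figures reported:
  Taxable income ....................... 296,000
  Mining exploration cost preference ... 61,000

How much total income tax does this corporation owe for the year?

Regular tax:
  296,000 × 6% = 17,760

Parallel minimum levy:
  Adjusted income: 296,000 + 61,000 = 357,000
  Less exemption 92,000 → base 265,000
  265,000 × 26% = 68,900

68,900 > 17,760, so the parallel minimum levy is the binding amount.

68,900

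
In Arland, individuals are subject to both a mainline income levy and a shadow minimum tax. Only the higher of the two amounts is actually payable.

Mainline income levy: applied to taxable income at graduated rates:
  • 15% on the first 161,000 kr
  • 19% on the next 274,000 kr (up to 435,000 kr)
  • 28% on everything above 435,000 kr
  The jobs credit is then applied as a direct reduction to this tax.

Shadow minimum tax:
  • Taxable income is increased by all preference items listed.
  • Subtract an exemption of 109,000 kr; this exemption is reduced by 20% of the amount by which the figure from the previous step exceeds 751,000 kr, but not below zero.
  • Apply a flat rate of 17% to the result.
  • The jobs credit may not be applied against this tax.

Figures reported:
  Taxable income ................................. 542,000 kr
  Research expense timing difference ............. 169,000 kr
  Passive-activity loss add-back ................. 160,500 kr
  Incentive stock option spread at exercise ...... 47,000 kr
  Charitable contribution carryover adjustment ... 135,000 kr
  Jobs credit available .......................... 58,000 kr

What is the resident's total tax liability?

Shadow minimum tax:
  Adjusted income: 542,000 kr + 169,000 kr + 160,500 kr + 47,000 kr + 135,000 kr = 1,053,500 kr
  Exemption: 109,000 kr − 20% × (1,053,500 kr − 751,000 kr) = 109,000 kr − 60,500 kr = 48,500 kr
  Base: 1,053,500 kr − 48,500 kr = 1,005,000 kr
  1,005,000 kr × 17% = 170,850 kr

Mainline income levy:
  161,000 kr × 15% = 24,150 kr
  274,000 kr × 19% = 52,060 kr
  107,000 kr × 28% = 29,960 kr
  → 106,170 kr
  Less jobs credit 58,000 kr → 48,170 kr

170,850 kr > 48,170 kr, so the shadow minimum tax is the binding amount.

170,850 kr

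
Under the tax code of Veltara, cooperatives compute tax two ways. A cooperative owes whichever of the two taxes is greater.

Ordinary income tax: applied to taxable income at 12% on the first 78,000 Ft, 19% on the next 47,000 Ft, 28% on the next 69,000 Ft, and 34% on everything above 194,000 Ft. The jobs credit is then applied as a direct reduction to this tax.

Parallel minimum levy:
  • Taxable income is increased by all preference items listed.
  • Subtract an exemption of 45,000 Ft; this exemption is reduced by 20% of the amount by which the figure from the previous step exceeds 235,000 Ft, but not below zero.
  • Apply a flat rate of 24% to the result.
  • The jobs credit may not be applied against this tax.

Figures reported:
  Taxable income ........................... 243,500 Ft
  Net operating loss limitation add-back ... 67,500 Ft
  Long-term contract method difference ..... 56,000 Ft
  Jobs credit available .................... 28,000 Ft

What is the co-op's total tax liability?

83,616 Ft

Parallel minimum levy:
  Adjusted income: 243,500 Ft + 67,500 Ft + 56,000 Ft = 367,000 Ft
  Exemption: 45,000 Ft − 20% × (367,000 Ft − 235,000 Ft) = 45,000 Ft − 26,400 Ft = 18,600 Ft
  Base: 367,000 Ft − 18,600 Ft = 348,400 Ft
  348,400 Ft × 24% = 83,616 Ft

Ordinary income tax:
  78,000 Ft × 12% = 9,360 Ft
  47,000 Ft × 19% = 8,930 Ft
  69,000 Ft × 28% = 19,320 Ft
  49,500 Ft × 34% = 16,830 Ft
  → 54,440 Ft
  Less jobs credit 28,000 Ft → 26,440 Ft

83,616 Ft > 26,440 Ft, so the parallel minimum levy is the binding amount.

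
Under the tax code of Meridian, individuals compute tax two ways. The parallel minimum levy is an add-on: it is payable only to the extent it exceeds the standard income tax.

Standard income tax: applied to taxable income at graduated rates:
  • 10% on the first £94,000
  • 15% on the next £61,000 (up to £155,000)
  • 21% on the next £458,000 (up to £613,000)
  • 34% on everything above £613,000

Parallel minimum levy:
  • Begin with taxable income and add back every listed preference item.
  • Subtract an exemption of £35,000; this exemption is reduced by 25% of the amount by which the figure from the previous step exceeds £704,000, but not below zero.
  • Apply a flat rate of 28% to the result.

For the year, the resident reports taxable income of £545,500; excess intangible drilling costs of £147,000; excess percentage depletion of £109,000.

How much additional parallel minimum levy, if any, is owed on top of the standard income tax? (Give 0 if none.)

Standard income tax:
  £94,000 × 10% = £9,400
  £61,000 × 15% = £9,150
  £390,500 × 21% = £82,005
  → £100,555

Parallel minimum levy:
  Adjusted income: £545,500 + £147,000 + £109,000 = £801,500
  Exemption: £35,000 − 25% × (£801,500 − £704,000) = £35,000 − £24,375 = £10,625
  Base: £801,500 − £10,625 = £790,875
  £790,875 × 28% = £221,445

Excess of parallel minimum levy over standard income tax: £221,445 − £100,555 = £120,890.

£120,890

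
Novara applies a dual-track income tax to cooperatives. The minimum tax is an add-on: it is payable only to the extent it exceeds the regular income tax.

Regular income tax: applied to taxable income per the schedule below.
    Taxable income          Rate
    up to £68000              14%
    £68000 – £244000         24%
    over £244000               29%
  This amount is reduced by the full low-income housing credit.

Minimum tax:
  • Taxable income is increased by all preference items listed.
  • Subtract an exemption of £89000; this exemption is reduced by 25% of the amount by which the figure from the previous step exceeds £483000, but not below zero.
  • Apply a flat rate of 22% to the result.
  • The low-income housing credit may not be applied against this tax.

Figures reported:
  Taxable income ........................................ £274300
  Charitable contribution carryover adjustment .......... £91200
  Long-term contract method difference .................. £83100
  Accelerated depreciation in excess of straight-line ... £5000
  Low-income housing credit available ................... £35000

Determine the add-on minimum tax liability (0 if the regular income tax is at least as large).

£54665

Regular income tax:
  £68000 × 14% = £9520
  £176000 × 24% = £42240
  £30300 × 29% = £8787
  → £60547
  Less low-income housing credit £35000 → £25547

Minimum tax:
  Adjusted income: £274300 + £91200 + £83100 + £5000 = £453600
  Exemption: £453600 ≤ £483000, so full £89000 applies
  Base: £453600 − £89000 = £364600
  £364600 × 22% = £80212

Excess of minimum tax over regular income tax: £80212 − £25547 = £54665.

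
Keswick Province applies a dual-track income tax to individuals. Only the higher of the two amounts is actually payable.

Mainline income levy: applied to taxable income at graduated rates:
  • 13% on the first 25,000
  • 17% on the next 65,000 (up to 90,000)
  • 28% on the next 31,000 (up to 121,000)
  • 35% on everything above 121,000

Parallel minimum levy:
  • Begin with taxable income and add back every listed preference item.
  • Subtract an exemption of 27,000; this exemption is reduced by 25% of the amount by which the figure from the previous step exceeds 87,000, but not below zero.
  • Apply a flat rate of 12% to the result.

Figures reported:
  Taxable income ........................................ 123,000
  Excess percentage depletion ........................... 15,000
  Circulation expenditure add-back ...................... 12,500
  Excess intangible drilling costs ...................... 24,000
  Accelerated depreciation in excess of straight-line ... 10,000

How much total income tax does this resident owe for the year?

23,680

Mainline income levy:
  25,000 × 13% = 3,250
  65,000 × 17% = 11,050
  31,000 × 28% = 8,680
  2,000 × 35% = 700
  → 23,680

Parallel minimum levy:
  Adjusted income: 123,000 + 15,000 + 12,500 + 24,000 + 10,000 = 184,500
  Exemption: 27,000 − 25% × (184,500 − 87,000) = 27,000 − 24,375 = 2,625
  Base: 184,500 − 2,625 = 181,875
  181,875 × 12% = 21,825

23,680 > 21,825, so the mainline income levy governs.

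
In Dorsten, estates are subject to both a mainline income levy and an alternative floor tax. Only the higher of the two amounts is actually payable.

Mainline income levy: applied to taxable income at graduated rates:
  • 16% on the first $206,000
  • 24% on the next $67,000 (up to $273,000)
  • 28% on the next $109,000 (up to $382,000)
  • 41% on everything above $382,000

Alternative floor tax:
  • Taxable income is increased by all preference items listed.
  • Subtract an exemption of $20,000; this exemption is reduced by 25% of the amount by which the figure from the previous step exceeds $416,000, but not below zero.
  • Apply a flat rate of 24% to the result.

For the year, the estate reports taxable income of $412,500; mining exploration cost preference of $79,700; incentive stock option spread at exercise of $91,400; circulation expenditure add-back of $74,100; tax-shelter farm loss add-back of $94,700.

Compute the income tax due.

Alternative floor tax:
  Adjusted income: $412,500 + $79,700 + $91,400 + $74,100 + $94,700 = $752,400
  Exemption: 25% × ($752,400 − $416,000) = $84,100 ≥ $20,000, so the exemption is fully phased out
  Base: $752,400 − $0 = $752,400
  $752,400 × 24% = $180,576

Mainline income levy:
  $206,000 × 16% = $32,960
  $67,000 × 24% = $16,080
  $109,000 × 28% = $30,520
  $30,500 × 41% = $12,505
  → $92,065

$180,576 > $92,065, so the alternative floor tax is the binding amount.

$180,576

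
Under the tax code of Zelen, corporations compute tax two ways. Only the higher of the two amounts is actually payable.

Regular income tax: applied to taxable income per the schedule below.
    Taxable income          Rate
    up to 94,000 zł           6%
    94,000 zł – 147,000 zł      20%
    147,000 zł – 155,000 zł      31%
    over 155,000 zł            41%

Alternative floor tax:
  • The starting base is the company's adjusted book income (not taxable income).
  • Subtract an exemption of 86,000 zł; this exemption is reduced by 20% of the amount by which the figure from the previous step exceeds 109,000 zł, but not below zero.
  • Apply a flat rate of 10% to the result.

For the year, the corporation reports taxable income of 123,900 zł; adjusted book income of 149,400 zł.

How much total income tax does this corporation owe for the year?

11,620 zł

Regular income tax:
  94,000 zł × 6% = 5,640 zł
  29,900 zł × 20% = 5,980 zł
  → 11,620 zł

Alternative floor tax:
  Base (adjusted book income): 149,400 zł
  Exemption: 86,000 zł − 20% × (149,400 zł − 109,000 zł) = 86,000 zł − 8,080 zł = 77,920 zł
  Base: 149,400 zł − 77,920 zł = 71,480 zł
  71,480 zł × 10% = 7,148 zł

11,620 zł > 7,148 zł, so the regular income tax governs.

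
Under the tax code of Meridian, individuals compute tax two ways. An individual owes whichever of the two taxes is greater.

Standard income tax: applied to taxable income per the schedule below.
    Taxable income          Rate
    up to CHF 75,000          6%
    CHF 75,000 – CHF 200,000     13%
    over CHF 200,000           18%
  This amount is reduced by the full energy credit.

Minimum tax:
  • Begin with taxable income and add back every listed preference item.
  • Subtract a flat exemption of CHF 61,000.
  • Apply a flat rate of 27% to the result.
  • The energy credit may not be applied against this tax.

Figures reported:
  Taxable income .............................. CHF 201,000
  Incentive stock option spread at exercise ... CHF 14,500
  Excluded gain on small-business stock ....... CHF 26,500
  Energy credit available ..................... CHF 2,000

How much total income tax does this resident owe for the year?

Minimum tax:
  Adjusted income: CHF 201,000 + CHF 14,500 + CHF 26,500 = CHF 242,000
  Less exemption CHF 61,000 → base CHF 181,000
  CHF 181,000 × 27% = CHF 48,870

Standard income tax:
  CHF 75,000 × 6% = CHF 4,500
  CHF 125,000 × 13% = CHF 16,250
  CHF 1,000 × 18% = CHF 180
  → CHF 20,930
  Less energy credit CHF 2,000 → CHF 18,930

CHF 48,870 > CHF 18,930, so the minimum tax is the binding amount.

CHF 48,870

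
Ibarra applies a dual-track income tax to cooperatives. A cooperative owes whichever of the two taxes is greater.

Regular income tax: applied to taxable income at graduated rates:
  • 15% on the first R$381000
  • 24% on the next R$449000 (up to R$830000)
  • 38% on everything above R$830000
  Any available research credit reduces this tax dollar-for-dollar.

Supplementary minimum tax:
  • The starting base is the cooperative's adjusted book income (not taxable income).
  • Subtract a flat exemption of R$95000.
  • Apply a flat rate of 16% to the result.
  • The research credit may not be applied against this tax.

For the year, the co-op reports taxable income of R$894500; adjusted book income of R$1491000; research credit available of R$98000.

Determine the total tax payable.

R$223360

Regular income tax:
  R$381000 × 15% = R$57150
  R$449000 × 24% = R$107760
  R$64500 × 38% = R$24510
  → R$189420
  Less research credit R$98000 → R$91420

Supplementary minimum tax:
  Base (adjusted book income): R$1491000
  Less exemption R$95000 → base R$1396000
  R$1396000 × 16% = R$223360

R$223360 > R$91420, so the supplementary minimum tax is the binding amount.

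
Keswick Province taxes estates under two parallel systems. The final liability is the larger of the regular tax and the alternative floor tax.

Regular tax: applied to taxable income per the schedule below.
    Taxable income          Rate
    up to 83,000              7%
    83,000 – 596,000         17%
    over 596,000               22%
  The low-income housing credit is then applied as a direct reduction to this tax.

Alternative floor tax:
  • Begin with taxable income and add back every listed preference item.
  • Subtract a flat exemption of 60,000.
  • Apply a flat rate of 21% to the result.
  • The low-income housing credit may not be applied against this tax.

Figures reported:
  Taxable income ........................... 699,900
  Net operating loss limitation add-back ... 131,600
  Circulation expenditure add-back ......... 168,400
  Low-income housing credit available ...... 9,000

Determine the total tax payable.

Regular tax:
  83,000 × 7% = 5,810
  513,000 × 17% = 87,210
  103,900 × 22% = 22,858
  → 115,878
  Less low-income housing credit 9,000 → 106,878

Alternative floor tax:
  Adjusted income: 699,900 + 131,600 + 168,400 = 999,900
  Less exemption 60,000 → base 939,900
  939,900 × 21% = 197,379

197,379 > 106,878, so the alternative floor tax is the binding amount.

197,379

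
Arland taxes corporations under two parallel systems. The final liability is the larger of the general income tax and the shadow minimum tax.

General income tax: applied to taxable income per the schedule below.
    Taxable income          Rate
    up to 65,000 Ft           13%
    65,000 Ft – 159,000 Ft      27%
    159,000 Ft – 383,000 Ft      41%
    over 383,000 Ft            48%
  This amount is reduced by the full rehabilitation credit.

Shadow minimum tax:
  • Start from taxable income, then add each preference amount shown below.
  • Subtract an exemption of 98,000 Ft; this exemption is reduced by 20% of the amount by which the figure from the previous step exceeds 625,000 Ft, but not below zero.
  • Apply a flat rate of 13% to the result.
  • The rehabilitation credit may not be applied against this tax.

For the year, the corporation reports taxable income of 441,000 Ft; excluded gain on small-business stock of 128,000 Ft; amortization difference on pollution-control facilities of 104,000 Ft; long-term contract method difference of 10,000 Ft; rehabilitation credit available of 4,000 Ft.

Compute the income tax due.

149,510 Ft

General income tax:
  65,000 Ft × 13% = 8,450 Ft
  94,000 Ft × 27% = 25,380 Ft
  224,000 Ft × 41% = 91,840 Ft
  58,000 Ft × 48% = 27,840 Ft
  → 153,510 Ft
  Less rehabilitation credit 4,000 Ft → 149,510 Ft

Shadow minimum tax:
  Adjusted income: 441,000 Ft + 128,000 Ft + 104,000 Ft + 10,000 Ft = 683,000 Ft
  Exemption: 98,000 Ft − 20% × (683,000 Ft − 625,000 Ft) = 98,000 Ft − 11,600 Ft = 86,400 Ft
  Base: 683,000 Ft − 86,400 Ft = 596,600 Ft
  596,600 Ft × 13% = 77,558 Ft

149,510 Ft > 77,558 Ft, so the general income tax governs.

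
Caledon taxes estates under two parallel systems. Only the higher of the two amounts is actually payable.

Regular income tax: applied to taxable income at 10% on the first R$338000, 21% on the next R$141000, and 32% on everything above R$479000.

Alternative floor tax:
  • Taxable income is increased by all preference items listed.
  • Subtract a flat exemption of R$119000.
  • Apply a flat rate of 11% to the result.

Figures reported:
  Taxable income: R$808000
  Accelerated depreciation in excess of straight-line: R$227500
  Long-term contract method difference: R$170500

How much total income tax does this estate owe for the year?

R$168690

Alternative floor tax:
  Adjusted income: R$808000 + R$227500 + R$170500 = R$1206000
  Less exemption R$119000 → base R$1087000
  R$1087000 × 11% = R$119570

Regular income tax:
  R$338000 × 10% = R$33800
  R$141000 × 21% = R$29610
  R$329000 × 32% = R$105280
  → R$168690

R$168690 > R$119570, so the regular income tax governs.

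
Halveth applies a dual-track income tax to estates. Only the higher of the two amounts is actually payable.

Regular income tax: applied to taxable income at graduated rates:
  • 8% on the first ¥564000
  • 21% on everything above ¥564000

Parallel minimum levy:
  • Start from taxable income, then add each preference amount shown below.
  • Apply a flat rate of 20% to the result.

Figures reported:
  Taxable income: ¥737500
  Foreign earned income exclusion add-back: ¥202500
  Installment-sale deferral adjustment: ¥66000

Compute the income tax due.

Parallel minimum levy:
  Adjusted income: ¥737500 + ¥202500 + ¥66000 = ¥1006000
  ¥1006000 × 20% = ¥201200

Regular income tax:
  ¥564000 × 8% = ¥45120
  ¥173500 × 21% = ¥36435
  → ¥81555

¥201200 > ¥81555, so the parallel minimum levy is the binding amount.

¥201200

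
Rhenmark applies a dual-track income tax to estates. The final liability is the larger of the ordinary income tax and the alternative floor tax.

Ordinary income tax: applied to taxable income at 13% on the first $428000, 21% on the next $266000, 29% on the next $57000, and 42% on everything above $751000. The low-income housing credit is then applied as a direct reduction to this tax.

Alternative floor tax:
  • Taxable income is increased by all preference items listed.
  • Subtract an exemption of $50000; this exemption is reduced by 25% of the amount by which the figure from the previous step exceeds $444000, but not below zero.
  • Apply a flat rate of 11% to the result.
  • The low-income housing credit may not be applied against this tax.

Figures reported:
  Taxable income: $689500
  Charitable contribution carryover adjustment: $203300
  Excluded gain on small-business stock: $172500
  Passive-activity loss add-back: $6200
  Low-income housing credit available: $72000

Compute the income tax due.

$117865

Ordinary income tax:
  $428000 × 13% = $55640
  $261500 × 21% = $54915
  → $110555
  Less low-income housing credit $72000 → $38555

Alternative floor tax:
  Adjusted income: $689500 + $203300 + $172500 + $6200 = $1071500
  Exemption: 25% × ($1071500 − $444000) = $156875 ≥ $50000, so the exemption is fully phased out
  Base: $1071500 − $0 = $1071500
  $1071500 × 11% = $117865

$117865 > $38555, so the alternative floor tax is the binding amount.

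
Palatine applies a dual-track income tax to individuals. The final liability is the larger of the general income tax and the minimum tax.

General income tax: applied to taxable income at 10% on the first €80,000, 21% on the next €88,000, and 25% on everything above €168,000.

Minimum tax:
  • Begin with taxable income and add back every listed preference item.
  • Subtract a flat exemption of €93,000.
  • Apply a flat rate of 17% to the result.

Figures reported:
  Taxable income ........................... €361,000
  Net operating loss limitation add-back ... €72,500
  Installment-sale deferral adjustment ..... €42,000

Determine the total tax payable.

Minimum tax:
  Adjusted income: €361,000 + €72,500 + €42,000 = €475,500
  Less exemption €93,000 → base €382,500
  €382,500 × 17% = €65,025

General income tax:
  €80,000 × 10% = €8,000
  €88,000 × 21% = €18,480
  €193,000 × 25% = €48,250
  → €74,730

€74,730 > €65,025, so the general income tax governs.

€74,730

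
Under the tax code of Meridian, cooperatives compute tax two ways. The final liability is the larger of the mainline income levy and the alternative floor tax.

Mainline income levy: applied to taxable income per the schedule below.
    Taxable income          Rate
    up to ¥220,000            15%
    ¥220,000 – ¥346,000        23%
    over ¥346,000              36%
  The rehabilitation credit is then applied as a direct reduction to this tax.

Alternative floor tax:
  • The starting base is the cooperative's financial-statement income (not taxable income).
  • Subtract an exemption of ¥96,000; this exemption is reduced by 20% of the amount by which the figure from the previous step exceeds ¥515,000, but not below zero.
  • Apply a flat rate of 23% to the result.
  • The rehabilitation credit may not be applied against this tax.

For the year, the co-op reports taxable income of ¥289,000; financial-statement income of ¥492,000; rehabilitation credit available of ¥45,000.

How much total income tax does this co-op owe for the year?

¥91,080

Alternative floor tax:
  Base (financial-statement income): ¥492,000
  Exemption: ¥492,000 ≤ ¥515,000, so full ¥96,000 applies
  Base: ¥492,000 − ¥96,000 = ¥396,000
  ¥396,000 × 23% = ¥91,080

Mainline income levy:
  ¥220,000 × 15% = ¥33,000
  ¥69,000 × 23% = ¥15,870
  → ¥48,870
  Less rehabilitation credit ¥45,000 → ¥3,870

¥91,080 > ¥3,870, so the alternative floor tax is the binding amount.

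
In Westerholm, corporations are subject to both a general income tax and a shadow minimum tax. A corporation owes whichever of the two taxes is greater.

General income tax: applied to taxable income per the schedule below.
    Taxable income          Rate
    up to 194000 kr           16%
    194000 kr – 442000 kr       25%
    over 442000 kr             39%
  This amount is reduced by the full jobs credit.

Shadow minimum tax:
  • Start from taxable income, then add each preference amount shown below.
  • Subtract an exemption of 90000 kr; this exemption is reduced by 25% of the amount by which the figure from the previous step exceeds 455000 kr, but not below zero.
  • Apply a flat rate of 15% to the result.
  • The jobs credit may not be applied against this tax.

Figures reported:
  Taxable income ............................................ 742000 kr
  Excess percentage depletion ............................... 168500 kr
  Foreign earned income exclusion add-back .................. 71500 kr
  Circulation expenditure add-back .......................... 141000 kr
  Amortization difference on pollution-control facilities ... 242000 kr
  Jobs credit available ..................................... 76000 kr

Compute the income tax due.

Shadow minimum tax:
  Adjusted income: 742000 kr + 168500 kr + 71500 kr + 141000 kr + 242000 kr = 1365000 kr
  Exemption: 25% × (1365000 kr − 455000 kr) = 227500 kr ≥ 90000 kr, so the exemption is fully phased out
  Base: 1365000 kr − 0 kr = 1365000 kr
  1365000 kr × 15% = 204750 kr

General income tax:
  194000 kr × 16% = 31040 kr
  248000 kr × 25% = 62000 kr
  300000 kr × 39% = 117000 kr
  → 210040 kr
  Less jobs credit 76000 kr → 134040 kr

204750 kr > 134040 kr, so the shadow minimum tax is the binding amount.

204750 kr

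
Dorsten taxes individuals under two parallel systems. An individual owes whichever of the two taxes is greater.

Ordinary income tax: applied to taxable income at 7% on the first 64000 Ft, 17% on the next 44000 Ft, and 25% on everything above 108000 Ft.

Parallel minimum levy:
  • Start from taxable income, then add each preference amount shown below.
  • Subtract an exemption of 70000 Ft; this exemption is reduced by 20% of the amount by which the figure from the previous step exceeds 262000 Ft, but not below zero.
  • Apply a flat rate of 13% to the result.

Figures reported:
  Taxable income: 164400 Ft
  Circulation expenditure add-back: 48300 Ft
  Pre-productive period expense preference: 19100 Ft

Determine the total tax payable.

Parallel minimum levy:
  Adjusted income: 164400 Ft + 48300 Ft + 19100 Ft = 231800 Ft
  Exemption: 231800 Ft ≤ 262000 Ft, so full 70000 Ft applies
  Base: 231800 Ft − 70000 Ft = 161800 Ft
  161800 Ft × 13% = 21034 Ft

Ordinary income tax:
  64000 Ft × 7% = 4480 Ft
  44000 Ft × 17% = 7480 Ft
  56400 Ft × 25% = 14100 Ft
  → 26060 Ft

26060 Ft > 21034 Ft, so the ordinary income tax governs.

26060 Ft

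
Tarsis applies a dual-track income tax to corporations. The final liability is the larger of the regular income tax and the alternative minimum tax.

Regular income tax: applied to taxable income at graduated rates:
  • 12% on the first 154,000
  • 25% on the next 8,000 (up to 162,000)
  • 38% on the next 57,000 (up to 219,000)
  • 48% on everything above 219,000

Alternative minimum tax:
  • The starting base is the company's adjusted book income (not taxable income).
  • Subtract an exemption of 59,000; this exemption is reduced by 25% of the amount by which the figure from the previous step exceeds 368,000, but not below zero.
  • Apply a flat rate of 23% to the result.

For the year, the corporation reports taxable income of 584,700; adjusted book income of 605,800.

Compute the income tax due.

Regular income tax:
  154,000 × 12% = 18,480
  8,000 × 25% = 2,000
  57,000 × 38% = 21,660
  365,700 × 48% = 175,536
  → 217,676

Alternative minimum tax:
  Base (adjusted book income): 605,800
  Exemption: 25% × (605,800 − 368,000) = 59,450 ≥ 59,000, so the exemption is fully phased out
  Base: 605,800 − 0 = 605,800
  605,800 × 23% = 139,334

217,676 > 139,334, so the regular income tax governs.

217,676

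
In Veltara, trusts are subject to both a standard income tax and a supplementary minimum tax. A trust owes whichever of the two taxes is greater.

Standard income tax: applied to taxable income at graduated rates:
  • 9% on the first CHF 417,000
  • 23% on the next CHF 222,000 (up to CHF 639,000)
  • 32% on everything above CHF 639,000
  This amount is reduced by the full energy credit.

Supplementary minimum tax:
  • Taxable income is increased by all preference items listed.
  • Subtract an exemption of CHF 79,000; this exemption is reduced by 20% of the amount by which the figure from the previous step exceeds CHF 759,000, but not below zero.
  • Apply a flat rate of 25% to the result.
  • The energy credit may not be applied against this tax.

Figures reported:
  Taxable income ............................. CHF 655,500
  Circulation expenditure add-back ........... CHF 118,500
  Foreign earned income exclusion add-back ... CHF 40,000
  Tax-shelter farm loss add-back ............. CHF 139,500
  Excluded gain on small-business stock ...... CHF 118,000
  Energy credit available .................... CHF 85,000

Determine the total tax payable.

Supplementary minimum tax:
  Adjusted income: CHF 655,500 + CHF 118,500 + CHF 40,000 + CHF 139,500 + CHF 118,000 = CHF 1,071,500
  Exemption: CHF 79,000 − 20% × (CHF 1,071,500 − CHF 759,000) = CHF 79,000 − CHF 62,500 = CHF 16,500
  Base: CHF 1,071,500 − CHF 16,500 = CHF 1,055,000
  CHF 1,055,000 × 25% = CHF 263,750

Standard income tax:
  CHF 417,000 × 9% = CHF 37,530
  CHF 222,000 × 23% = CHF 51,060
  CHF 16,500 × 32% = CHF 5,280
  → CHF 93,870
  Less energy credit CHF 85,000 → CHF 8,870

CHF 263,750 > CHF 8,870, so the supplementary minimum tax is the binding amount.

CHF 263,750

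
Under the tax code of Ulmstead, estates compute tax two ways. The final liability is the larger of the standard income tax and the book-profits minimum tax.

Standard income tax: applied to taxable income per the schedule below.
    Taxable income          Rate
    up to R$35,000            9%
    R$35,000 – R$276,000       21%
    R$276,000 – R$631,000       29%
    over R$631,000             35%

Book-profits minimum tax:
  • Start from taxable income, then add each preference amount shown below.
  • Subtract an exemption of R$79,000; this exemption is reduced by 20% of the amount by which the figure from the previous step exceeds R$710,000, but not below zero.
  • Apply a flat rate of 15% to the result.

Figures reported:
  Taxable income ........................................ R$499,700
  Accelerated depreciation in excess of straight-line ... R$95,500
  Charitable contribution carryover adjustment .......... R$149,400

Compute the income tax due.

R$118,633

Book-profits minimum tax:
  Adjusted income: R$499,700 + R$95,500 + R$149,400 = R$744,600
  Exemption: R$79,000 − 20% × (R$744,600 − R$710,000) = R$79,000 − R$6,920 = R$72,080
  Base: R$744,600 − R$72,080 = R$672,520
  R$672,520 × 15% = R$100,878

Standard income tax:
  R$35,000 × 9% = R$3,150
  R$241,000 × 21% = R$50,610
  R$223,700 × 29% = R$64,873
  → R$118,633

R$118,633 > R$100,878, so the standard income tax governs.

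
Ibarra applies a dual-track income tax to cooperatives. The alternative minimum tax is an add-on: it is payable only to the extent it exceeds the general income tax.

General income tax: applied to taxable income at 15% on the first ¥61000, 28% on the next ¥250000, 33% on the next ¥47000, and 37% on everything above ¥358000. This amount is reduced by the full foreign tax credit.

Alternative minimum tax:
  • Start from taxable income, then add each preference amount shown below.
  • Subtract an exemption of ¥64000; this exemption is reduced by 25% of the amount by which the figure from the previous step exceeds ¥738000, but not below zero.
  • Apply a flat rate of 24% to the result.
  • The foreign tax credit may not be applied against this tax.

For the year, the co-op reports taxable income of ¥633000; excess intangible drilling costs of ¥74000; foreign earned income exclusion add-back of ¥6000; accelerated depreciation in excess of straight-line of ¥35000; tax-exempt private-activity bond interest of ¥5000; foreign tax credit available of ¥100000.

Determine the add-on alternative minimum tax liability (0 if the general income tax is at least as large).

¥69850

General income tax:
  ¥61000 × 15% = ¥9150
  ¥250000 × 28% = ¥70000
  ¥47000 × 33% = ¥15510
  ¥275000 × 37% = ¥101750
  → ¥196410
  Less foreign tax credit ¥100000 → ¥96410

Alternative minimum tax:
  Adjusted income: ¥633000 + ¥74000 + ¥6000 + ¥35000 + ¥5000 = ¥753000
  Exemption: ¥64000 − 25% × (¥753000 − ¥738000) = ¥64000 − ¥3750 = ¥60250
  Base: ¥753000 − ¥60250 = ¥692750
  ¥692750 × 24% = ¥166260

Excess of alternative minimum tax over general income tax: ¥166260 − ¥96410 = ¥69850.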